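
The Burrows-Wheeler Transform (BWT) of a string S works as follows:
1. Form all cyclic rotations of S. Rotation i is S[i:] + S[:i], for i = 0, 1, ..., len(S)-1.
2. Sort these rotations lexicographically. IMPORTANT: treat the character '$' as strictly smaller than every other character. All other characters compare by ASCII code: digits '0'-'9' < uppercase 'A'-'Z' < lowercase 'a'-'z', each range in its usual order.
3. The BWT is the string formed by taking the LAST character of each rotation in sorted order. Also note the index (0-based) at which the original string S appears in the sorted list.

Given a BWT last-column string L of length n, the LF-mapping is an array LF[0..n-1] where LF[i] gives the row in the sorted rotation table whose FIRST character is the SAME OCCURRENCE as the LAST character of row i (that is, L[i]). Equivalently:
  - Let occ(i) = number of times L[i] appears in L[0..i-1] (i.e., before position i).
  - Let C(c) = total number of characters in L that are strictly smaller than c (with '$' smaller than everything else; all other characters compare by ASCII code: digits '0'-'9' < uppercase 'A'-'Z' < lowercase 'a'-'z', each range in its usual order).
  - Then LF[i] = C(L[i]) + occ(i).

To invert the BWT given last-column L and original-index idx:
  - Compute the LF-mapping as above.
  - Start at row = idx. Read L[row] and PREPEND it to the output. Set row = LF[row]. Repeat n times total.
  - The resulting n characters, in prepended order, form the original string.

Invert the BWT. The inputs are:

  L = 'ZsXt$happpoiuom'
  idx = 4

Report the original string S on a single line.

LF mapping: 2 12 1 13 0 4 3 9 10 11 7 5 14 8 6
Walk LF starting at row 4, prepending L[row]:
  step 1: row=4, L[4]='$', prepend. Next row=LF[4]=0
  step 2: row=0, L[0]='Z', prepend. Next row=LF[0]=2
  step 3: row=2, L[2]='X', prepend. Next row=LF[2]=1
  step 4: row=1, L[1]='s', prepend. Next row=LF[1]=12
  step 5: row=12, L[12]='u', prepend. Next row=LF[12]=14
  step 6: row=14, L[14]='m', prepend. Next row=LF[14]=6
  step 7: row=6, L[6]='a', prepend. Next row=LF[6]=3
  step 8: row=3, L[3]='t', prepend. Next row=LF[3]=13
  step 9: row=13, L[13]='o', prepend. Next row=LF[13]=8
  step 10: row=8, L[8]='p', prepend. Next row=LF[8]=10
  step 11: row=10, L[10]='o', prepend. Next row=LF[10]=7
  step 12: row=7, L[7]='p', prepend. Next row=LF[7]=9
  step 13: row=9, L[9]='p', prepend. Next row=LF[9]=11
  step 14: row=11, L[11]='i', prepend. Next row=LF[11]=5
  step 15: row=5, L[5]='h', prepend. Next row=LF[5]=4
Reversed output: hippopotamusXZ$

Answer: hippopotamusXZ$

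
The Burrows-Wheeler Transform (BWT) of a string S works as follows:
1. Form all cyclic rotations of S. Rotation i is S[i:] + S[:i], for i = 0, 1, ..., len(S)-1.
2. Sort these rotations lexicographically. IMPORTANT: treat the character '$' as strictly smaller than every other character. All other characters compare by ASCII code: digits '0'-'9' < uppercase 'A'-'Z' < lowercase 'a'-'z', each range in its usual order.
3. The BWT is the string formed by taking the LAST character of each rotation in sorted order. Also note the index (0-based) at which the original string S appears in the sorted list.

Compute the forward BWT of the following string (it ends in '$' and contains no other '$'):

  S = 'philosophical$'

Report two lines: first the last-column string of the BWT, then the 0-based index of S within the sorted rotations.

Answer: lcipphhaislo$o
12

Derivation:
All 14 rotations (rotation i = S[i:]+S[:i]):
  rot[0] = philosophical$
  rot[1] = hilosophical$p
  rot[2] = ilosophical$ph
  rot[3] = losophical$phi
  rot[4] = osophical$phil
  rot[5] = sophical$philo
  rot[6] = ophical$philos
  rot[7] = phical$philoso
  rot[8] = hical$philosop
  rot[9] = ical$philosoph
  rot[10] = cal$philosophi
  rot[11] = al$philosophic
  rot[12] = l$philosophica
  rot[13] = $philosophical
Sorted (with $ < everything):
  sorted[0] = $philosophical  (last char: 'l')
  sorted[1] = al$philosophic  (last char: 'c')
  sorted[2] = cal$philosophi  (last char: 'i')
  sorted[3] = hical$philosop  (last char: 'p')
  sorted[4] = hilosophical$p  (last char: 'p')
  sorted[5] = ical$philosoph  (last char: 'h')
  sorted[6] = ilosophical$ph  (last char: 'h')
  sorted[7] = l$philosophica  (last char: 'a')
  sorted[8] = losophical$phi  (last char: 'i')
  sorted[9] = ophical$philos  (last char: 's')
  sorted[10] = osophical$phil  (last char: 'l')
  sorted[11] = phical$philoso  (last char: 'o')
  sorted[12] = philosophical$  (last char: '$')
  sorted[13] = sophical$philo  (last char: 'o')
Last column: lcipphhaislo$o
Original string S is at sorted index 12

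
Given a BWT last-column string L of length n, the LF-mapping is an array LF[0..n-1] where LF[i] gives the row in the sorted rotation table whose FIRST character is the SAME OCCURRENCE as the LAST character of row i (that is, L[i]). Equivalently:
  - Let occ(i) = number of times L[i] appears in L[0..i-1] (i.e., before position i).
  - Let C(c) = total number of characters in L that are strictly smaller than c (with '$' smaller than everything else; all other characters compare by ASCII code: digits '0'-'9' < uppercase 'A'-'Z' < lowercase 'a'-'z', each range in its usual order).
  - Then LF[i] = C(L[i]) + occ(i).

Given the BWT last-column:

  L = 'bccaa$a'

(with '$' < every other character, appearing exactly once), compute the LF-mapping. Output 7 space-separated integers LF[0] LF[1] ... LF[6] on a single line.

Answer: 4 5 6 1 2 0 3

Derivation:
Char counts: '$':1, 'a':3, 'b':1, 'c':2
C (first-col start): C('$')=0, C('a')=1, C('b')=4, C('c')=5
L[0]='b': occ=0, LF[0]=C('b')+0=4+0=4
L[1]='c': occ=0, LF[1]=C('c')+0=5+0=5
L[2]='c': occ=1, LF[2]=C('c')+1=5+1=6
L[3]='a': occ=0, LF[3]=C('a')+0=1+0=1
L[4]='a': occ=1, LF[4]=C('a')+1=1+1=2
L[5]='$': occ=0, LF[5]=C('$')+0=0+0=0
L[6]='a': occ=2, LF[6]=C('a')+2=1+2=3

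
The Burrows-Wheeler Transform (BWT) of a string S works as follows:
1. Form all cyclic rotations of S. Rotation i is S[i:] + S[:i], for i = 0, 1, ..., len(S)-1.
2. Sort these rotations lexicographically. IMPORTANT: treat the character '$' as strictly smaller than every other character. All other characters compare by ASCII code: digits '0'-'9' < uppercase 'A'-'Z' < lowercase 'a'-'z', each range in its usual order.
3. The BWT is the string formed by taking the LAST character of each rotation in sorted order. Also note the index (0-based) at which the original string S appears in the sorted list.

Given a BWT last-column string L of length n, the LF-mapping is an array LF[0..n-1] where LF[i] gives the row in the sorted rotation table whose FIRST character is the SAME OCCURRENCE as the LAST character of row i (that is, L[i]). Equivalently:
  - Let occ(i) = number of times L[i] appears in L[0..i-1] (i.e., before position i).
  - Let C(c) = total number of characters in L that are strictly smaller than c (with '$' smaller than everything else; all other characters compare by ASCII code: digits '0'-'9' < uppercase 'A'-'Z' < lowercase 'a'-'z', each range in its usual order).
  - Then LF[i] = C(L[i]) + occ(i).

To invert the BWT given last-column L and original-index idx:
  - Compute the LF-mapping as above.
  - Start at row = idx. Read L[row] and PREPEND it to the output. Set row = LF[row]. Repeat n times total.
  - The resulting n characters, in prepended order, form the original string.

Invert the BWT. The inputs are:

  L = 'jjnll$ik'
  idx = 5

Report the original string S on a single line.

Answer: ljilknj$

Derivation:
LF mapping: 2 3 7 5 6 0 1 4
Walk LF starting at row 5, prepending L[row]:
  step 1: row=5, L[5]='$', prepend. Next row=LF[5]=0
  step 2: row=0, L[0]='j', prepend. Next row=LF[0]=2
  step 3: row=2, L[2]='n', prepend. Next row=LF[2]=7
  step 4: row=7, L[7]='k', prepend. Next row=LF[7]=4
  step 5: row=4, L[4]='l', prepend. Next row=LF[4]=6
  step 6: row=6, L[6]='i', prepend. Next row=LF[6]=1
  step 7: row=1, L[1]='j', prepend. Next row=LF[1]=3
  step 8: row=3, L[3]='l', prepend. Next row=LF[3]=5
Reversed output: ljilknj$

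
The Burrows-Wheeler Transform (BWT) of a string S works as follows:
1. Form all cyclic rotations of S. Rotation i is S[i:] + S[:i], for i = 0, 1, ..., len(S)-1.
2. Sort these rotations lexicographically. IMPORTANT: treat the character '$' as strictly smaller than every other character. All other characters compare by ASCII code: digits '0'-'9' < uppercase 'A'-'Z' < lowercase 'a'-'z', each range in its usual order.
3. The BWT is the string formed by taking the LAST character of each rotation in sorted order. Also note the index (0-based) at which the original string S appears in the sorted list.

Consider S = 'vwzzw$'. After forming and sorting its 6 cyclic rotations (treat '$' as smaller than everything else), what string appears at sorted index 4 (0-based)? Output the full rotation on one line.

Answer: zw$vwz

Derivation:
All 6 rotations (rotation i = S[i:]+S[:i]):
  rot[0] = vwzzw$
  rot[1] = wzzw$v
  rot[2] = zzw$vw
  rot[3] = zw$vwz
  rot[4] = w$vwzz
  rot[5] = $vwzzw
Sorted (with $ < everything):
  sorted[0] = $vwzzw
  sorted[1] = vwzzw$
  sorted[2] = w$vwzz
  sorted[3] = wzzw$v
  sorted[4] = zw$vwz
  sorted[5] = zzw$vw
sorted[4] = zw$vwz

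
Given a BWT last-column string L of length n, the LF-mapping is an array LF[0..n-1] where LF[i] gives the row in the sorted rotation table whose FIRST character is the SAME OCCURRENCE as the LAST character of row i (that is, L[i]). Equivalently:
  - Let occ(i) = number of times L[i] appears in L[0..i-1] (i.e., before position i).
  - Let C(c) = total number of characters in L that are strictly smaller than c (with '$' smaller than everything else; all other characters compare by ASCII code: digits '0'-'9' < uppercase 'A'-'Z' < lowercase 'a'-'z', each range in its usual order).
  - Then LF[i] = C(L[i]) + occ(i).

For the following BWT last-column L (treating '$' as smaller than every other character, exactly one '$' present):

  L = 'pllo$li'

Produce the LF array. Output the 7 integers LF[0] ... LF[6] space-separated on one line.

Answer: 6 2 3 5 0 4 1

Derivation:
Char counts: '$':1, 'i':1, 'l':3, 'o':1, 'p':1
C (first-col start): C('$')=0, C('i')=1, C('l')=2, C('o')=5, C('p')=6
L[0]='p': occ=0, LF[0]=C('p')+0=6+0=6
L[1]='l': occ=0, LF[1]=C('l')+0=2+0=2
L[2]='l': occ=1, LF[2]=C('l')+1=2+1=3
L[3]='o': occ=0, LF[3]=C('o')+0=5+0=5
L[4]='$': occ=0, LF[4]=C('$')+0=0+0=0
L[5]='l': occ=2, LF[5]=C('l')+2=2+2=4
L[6]='i': occ=0, LF[6]=C('i')+0=1+0=1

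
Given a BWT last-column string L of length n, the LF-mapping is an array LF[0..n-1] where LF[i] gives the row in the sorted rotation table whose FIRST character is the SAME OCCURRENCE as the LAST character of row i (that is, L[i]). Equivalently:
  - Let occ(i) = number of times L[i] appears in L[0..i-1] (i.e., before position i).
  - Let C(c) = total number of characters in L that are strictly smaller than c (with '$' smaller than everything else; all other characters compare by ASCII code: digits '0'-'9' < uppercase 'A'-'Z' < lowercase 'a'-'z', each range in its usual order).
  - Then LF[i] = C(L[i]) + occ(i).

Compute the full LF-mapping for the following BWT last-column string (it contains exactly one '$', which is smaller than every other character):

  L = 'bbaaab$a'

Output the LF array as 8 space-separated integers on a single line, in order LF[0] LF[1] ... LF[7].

Answer: 5 6 1 2 3 7 0 4

Derivation:
Char counts: '$':1, 'a':4, 'b':3
C (first-col start): C('$')=0, C('a')=1, C('b')=5
L[0]='b': occ=0, LF[0]=C('b')+0=5+0=5
L[1]='b': occ=1, LF[1]=C('b')+1=5+1=6
L[2]='a': occ=0, LF[2]=C('a')+0=1+0=1
L[3]='a': occ=1, LF[3]=C('a')+1=1+1=2
L[4]='a': occ=2, LF[4]=C('a')+2=1+2=3
L[5]='b': occ=2, LF[5]=C('b')+2=5+2=7
L[6]='$': occ=0, LF[6]=C('$')+0=0+0=0
L[7]='a': occ=3, LF[7]=C('a')+3=1+3=4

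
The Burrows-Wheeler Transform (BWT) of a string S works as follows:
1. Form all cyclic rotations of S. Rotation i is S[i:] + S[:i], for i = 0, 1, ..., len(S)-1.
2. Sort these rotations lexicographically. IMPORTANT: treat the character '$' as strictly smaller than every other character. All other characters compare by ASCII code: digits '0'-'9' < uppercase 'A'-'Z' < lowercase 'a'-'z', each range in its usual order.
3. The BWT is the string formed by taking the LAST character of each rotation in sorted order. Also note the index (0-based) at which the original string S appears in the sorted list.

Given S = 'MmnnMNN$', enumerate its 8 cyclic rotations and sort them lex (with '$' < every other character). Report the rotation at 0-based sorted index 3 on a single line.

Answer: N$MmnnMN

Derivation:
All 8 rotations (rotation i = S[i:]+S[:i]):
  rot[0] = MmnnMNN$
  rot[1] = mnnMNN$M
  rot[2] = nnMNN$Mm
  rot[3] = nMNN$Mmn
  rot[4] = MNN$Mmnn
  rot[5] = NN$MmnnM
  rot[6] = N$MmnnMN
  rot[7] = $MmnnMNN
Sorted (with $ < everything):
  sorted[0] = $MmnnMNN
  sorted[1] = MNN$Mmnn
  sorted[2] = MmnnMNN$
  sorted[3] = N$MmnnMN
  sorted[4] = NN$MmnnM
  sorted[5] = mnnMNN$M
  sorted[6] = nMNN$Mmn
  sorted[7] = nnMNN$Mm
sorted[3] = N$MmnnMN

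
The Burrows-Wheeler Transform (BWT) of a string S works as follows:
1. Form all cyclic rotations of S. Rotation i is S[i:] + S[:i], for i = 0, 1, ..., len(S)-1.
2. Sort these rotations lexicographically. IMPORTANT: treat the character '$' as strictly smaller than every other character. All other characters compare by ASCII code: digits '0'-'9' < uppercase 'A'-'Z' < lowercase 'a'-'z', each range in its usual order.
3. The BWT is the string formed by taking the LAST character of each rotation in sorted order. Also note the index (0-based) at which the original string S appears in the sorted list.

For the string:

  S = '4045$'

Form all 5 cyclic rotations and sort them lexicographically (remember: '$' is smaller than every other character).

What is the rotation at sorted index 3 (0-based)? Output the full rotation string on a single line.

Answer: 45$40

Derivation:
All 5 rotations (rotation i = S[i:]+S[:i]):
  rot[0] = 4045$
  rot[1] = 045$4
  rot[2] = 45$40
  rot[3] = 5$404
  rot[4] = $4045
Sorted (with $ < everything):
  sorted[0] = $4045
  sorted[1] = 045$4
  sorted[2] = 4045$
  sorted[3] = 45$40
  sorted[4] = 5$404
sorted[3] = 45$40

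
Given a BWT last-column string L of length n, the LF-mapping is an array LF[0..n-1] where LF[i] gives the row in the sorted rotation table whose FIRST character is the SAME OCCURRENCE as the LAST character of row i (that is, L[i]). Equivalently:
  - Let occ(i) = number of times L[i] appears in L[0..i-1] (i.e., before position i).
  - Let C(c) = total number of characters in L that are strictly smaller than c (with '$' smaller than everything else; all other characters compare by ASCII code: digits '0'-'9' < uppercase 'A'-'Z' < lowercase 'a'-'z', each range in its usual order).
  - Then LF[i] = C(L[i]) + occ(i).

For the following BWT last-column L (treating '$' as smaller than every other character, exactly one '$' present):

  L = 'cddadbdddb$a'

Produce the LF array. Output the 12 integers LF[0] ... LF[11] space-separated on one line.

Char counts: '$':1, 'a':2, 'b':2, 'c':1, 'd':6
C (first-col start): C('$')=0, C('a')=1, C('b')=3, C('c')=5, C('d')=6
L[0]='c': occ=0, LF[0]=C('c')+0=5+0=5
L[1]='d': occ=0, LF[1]=C('d')+0=6+0=6
L[2]='d': occ=1, LF[2]=C('d')+1=6+1=7
L[3]='a': occ=0, LF[3]=C('a')+0=1+0=1
L[4]='d': occ=2, LF[4]=C('d')+2=6+2=8
L[5]='b': occ=0, LF[5]=C('b')+0=3+0=3
L[6]='d': occ=3, LF[6]=C('d')+3=6+3=9
L[7]='d': occ=4, LF[7]=C('d')+4=6+4=10
L[8]='d': occ=5, LF[8]=C('d')+5=6+5=11
L[9]='b': occ=1, LF[9]=C('b')+1=3+1=4
L[10]='$': occ=0, LF[10]=C('$')+0=0+0=0
L[11]='a': occ=1, LF[11]=C('a')+1=1+1=2

Answer: 5 6 7 1 8 3 9 10 11 4 0 2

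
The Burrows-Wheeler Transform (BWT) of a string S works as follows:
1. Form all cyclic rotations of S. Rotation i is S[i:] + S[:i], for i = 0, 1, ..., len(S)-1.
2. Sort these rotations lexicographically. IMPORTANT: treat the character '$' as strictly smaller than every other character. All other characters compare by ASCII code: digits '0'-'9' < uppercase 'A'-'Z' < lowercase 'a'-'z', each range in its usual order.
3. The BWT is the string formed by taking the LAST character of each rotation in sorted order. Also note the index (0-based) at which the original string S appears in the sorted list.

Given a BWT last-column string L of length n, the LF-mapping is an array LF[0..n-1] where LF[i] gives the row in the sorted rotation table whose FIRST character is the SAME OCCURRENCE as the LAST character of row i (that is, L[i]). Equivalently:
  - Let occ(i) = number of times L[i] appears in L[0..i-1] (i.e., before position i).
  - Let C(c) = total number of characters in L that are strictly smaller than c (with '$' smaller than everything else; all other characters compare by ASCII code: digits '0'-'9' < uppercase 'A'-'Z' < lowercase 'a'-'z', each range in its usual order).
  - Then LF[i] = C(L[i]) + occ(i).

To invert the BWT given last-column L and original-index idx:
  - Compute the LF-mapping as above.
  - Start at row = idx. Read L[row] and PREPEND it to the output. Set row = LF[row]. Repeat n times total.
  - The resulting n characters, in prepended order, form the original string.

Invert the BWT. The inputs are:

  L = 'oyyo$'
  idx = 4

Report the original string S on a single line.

Answer: yoyo$

Derivation:
LF mapping: 1 3 4 2 0
Walk LF starting at row 4, prepending L[row]:
  step 1: row=4, L[4]='$', prepend. Next row=LF[4]=0
  step 2: row=0, L[0]='o', prepend. Next row=LF[0]=1
  step 3: row=1, L[1]='y', prepend. Next row=LF[1]=3
  step 4: row=3, L[3]='o', prepend. Next row=LF[3]=2
  step 5: row=2, L[2]='y', prepend. Next row=LF[2]=4
Reversed output: yoyo$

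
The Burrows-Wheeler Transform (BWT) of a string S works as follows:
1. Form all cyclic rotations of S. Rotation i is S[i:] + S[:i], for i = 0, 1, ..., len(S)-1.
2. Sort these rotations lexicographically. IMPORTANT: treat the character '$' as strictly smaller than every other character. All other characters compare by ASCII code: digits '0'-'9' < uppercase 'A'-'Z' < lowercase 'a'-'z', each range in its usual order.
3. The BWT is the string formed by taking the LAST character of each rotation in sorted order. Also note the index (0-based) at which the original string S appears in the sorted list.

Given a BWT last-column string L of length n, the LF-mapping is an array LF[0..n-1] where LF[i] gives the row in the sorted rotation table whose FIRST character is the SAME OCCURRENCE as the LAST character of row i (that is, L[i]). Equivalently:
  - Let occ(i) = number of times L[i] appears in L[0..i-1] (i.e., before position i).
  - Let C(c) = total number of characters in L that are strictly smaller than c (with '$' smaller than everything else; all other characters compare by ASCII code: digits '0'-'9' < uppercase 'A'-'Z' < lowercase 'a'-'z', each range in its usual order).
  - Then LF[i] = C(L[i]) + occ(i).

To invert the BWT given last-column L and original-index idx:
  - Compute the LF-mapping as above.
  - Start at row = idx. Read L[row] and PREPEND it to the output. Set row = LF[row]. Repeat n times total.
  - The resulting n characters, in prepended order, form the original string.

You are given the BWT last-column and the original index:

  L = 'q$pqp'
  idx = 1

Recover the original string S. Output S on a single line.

LF mapping: 3 0 1 4 2
Walk LF starting at row 1, prepending L[row]:
  step 1: row=1, L[1]='$', prepend. Next row=LF[1]=0
  step 2: row=0, L[0]='q', prepend. Next row=LF[0]=3
  step 3: row=3, L[3]='q', prepend. Next row=LF[3]=4
  step 4: row=4, L[4]='p', prepend. Next row=LF[4]=2
  step 5: row=2, L[2]='p', prepend. Next row=LF[2]=1
Reversed output: ppqq$

Answer: ppqq$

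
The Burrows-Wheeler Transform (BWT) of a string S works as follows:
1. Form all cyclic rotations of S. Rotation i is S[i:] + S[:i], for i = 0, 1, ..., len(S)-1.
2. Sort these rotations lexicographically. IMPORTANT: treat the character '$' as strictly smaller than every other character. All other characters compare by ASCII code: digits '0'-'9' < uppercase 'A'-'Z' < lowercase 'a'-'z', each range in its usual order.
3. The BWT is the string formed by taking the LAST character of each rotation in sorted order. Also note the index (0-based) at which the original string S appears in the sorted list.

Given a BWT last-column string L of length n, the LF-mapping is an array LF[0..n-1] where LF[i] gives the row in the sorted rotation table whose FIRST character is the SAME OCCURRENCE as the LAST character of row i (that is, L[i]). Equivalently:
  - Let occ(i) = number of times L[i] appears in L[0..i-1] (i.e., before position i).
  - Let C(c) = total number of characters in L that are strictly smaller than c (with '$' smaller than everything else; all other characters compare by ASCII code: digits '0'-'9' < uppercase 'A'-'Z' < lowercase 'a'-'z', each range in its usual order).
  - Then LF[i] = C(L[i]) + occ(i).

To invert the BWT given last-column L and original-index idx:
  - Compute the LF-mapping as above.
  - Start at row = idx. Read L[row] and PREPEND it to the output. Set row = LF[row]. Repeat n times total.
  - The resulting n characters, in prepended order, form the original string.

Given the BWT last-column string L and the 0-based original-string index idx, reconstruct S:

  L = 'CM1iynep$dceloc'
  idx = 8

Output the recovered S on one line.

LF mapping: 2 3 1 9 14 11 7 13 0 6 4 8 10 12 5
Walk LF starting at row 8, prepending L[row]:
  step 1: row=8, L[8]='$', prepend. Next row=LF[8]=0
  step 2: row=0, L[0]='C', prepend. Next row=LF[0]=2
  step 3: row=2, L[2]='1', prepend. Next row=LF[2]=1
  step 4: row=1, L[1]='M', prepend. Next row=LF[1]=3
  step 5: row=3, L[3]='i', prepend. Next row=LF[3]=9
  step 6: row=9, L[9]='d', prepend. Next row=LF[9]=6
  step 7: row=6, L[6]='e', prepend. Next row=LF[6]=7
  step 8: row=7, L[7]='p', prepend. Next row=LF[7]=13
  step 9: row=13, L[13]='o', prepend. Next row=LF[13]=12
  step 10: row=12, L[12]='l', prepend. Next row=LF[12]=10
  step 11: row=10, L[10]='c', prepend. Next row=LF[10]=4
  step 12: row=4, L[4]='y', prepend. Next row=LF[4]=14
  step 13: row=14, L[14]='c', prepend. Next row=LF[14]=5
  step 14: row=5, L[5]='n', prepend. Next row=LF[5]=11
  step 15: row=11, L[11]='e', prepend. Next row=LF[11]=8
Reversed output: encyclopediM1C$

Answer: encyclopediM1C$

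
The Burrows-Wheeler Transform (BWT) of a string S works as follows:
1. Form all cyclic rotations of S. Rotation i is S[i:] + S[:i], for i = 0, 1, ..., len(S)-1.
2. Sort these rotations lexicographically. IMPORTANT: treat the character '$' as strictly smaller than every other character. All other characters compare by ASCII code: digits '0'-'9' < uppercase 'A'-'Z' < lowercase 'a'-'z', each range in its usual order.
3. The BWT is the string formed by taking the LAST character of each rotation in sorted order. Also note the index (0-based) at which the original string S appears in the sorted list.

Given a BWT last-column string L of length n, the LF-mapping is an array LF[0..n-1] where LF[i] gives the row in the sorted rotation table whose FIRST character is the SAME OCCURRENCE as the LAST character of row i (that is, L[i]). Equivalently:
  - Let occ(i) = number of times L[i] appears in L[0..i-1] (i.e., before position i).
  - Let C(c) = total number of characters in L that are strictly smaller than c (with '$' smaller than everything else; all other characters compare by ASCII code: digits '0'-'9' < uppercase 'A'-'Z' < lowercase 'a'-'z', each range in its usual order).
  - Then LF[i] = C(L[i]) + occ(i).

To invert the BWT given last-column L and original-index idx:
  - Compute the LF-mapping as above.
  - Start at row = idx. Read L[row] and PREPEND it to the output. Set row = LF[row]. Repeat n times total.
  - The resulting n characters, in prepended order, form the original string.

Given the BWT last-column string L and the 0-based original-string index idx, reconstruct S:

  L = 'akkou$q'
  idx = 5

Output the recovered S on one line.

LF mapping: 1 2 3 4 6 0 5
Walk LF starting at row 5, prepending L[row]:
  step 1: row=5, L[5]='$', prepend. Next row=LF[5]=0
  step 2: row=0, L[0]='a', prepend. Next row=LF[0]=1
  step 3: row=1, L[1]='k', prepend. Next row=LF[1]=2
  step 4: row=2, L[2]='k', prepend. Next row=LF[2]=3
  step 5: row=3, L[3]='o', prepend. Next row=LF[3]=4
  step 6: row=4, L[4]='u', prepend. Next row=LF[4]=6
  step 7: row=6, L[6]='q', prepend. Next row=LF[6]=5
Reversed output: quokka$

Answer: quokka$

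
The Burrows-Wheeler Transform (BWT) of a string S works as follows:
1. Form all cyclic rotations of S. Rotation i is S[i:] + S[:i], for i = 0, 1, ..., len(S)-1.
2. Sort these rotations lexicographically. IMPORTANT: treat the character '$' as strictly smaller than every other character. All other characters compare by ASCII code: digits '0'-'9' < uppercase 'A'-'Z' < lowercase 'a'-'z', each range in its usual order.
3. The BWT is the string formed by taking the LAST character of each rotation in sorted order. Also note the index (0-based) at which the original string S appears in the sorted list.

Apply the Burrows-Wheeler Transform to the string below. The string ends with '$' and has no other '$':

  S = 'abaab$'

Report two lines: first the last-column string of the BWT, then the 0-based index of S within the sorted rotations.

All 6 rotations (rotation i = S[i:]+S[:i]):
  rot[0] = abaab$
  rot[1] = baab$a
  rot[2] = aab$ab
  rot[3] = ab$aba
  rot[4] = b$abaa
  rot[5] = $abaab
Sorted (with $ < everything):
  sorted[0] = $abaab  (last char: 'b')
  sorted[1] = aab$ab  (last char: 'b')
  sorted[2] = ab$aba  (last char: 'a')
  sorted[3] = abaab$  (last char: '$')
  sorted[4] = b$abaa  (last char: 'a')
  sorted[5] = baab$a  (last char: 'a')
Last column: bba$aa
Original string S is at sorted index 3

Answer: bba$aa
3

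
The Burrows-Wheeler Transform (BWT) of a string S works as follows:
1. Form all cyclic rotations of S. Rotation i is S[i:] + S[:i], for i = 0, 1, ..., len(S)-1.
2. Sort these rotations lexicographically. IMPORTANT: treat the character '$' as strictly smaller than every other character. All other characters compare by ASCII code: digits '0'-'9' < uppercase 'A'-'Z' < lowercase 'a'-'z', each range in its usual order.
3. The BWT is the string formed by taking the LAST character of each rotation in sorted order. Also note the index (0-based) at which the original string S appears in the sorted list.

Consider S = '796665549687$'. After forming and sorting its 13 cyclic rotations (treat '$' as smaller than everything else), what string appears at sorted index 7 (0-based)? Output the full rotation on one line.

Answer: 687$796665549

Derivation:
All 13 rotations (rotation i = S[i:]+S[:i]):
  rot[0] = 796665549687$
  rot[1] = 96665549687$7
  rot[2] = 6665549687$79
  rot[3] = 665549687$796
  rot[4] = 65549687$7966
  rot[5] = 5549687$79666
  rot[6] = 549687$796665
  rot[7] = 49687$7966655
  rot[8] = 9687$79666554
  rot[9] = 687$796665549
  rot[10] = 87$7966655496
  rot[11] = 7$79666554968
  rot[12] = $796665549687
Sorted (with $ < everything):
  sorted[0] = $796665549687
  sorted[1] = 49687$7966655
  sorted[2] = 549687$796665
  sorted[3] = 5549687$79666
  sorted[4] = 65549687$7966
  sorted[5] = 665549687$796
  sorted[6] = 6665549687$79
  sorted[7] = 687$796665549
  sorted[8] = 7$79666554968
  sorted[9] = 796665549687$
  sorted[10] = 87$7966655496
  sorted[11] = 96665549687$7
  sorted[12] = 9687$79666554
sorted[7] = 687$796665549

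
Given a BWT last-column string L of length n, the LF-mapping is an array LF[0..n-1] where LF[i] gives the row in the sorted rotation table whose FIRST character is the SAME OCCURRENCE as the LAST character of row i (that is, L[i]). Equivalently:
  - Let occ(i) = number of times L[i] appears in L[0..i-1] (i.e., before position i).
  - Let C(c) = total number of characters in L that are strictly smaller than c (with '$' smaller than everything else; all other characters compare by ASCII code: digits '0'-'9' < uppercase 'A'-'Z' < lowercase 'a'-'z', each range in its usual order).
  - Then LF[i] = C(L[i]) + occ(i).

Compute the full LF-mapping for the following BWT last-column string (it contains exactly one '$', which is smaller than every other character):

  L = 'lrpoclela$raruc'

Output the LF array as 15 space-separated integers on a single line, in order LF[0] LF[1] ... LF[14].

Char counts: '$':1, 'a':2, 'c':2, 'e':1, 'l':3, 'o':1, 'p':1, 'r':3, 'u':1
C (first-col start): C('$')=0, C('a')=1, C('c')=3, C('e')=5, C('l')=6, C('o')=9, C('p')=10, C('r')=11, C('u')=14
L[0]='l': occ=0, LF[0]=C('l')+0=6+0=6
L[1]='r': occ=0, LF[1]=C('r')+0=11+0=11
L[2]='p': occ=0, LF[2]=C('p')+0=10+0=10
L[3]='o': occ=0, LF[3]=C('o')+0=9+0=9
L[4]='c': occ=0, LF[4]=C('c')+0=3+0=3
L[5]='l': occ=1, LF[5]=C('l')+1=6+1=7
L[6]='e': occ=0, LF[6]=C('e')+0=5+0=5
L[7]='l': occ=2, LF[7]=C('l')+2=6+2=8
L[8]='a': occ=0, LF[8]=C('a')+0=1+0=1
L[9]='$': occ=0, LF[9]=C('$')+0=0+0=0
L[10]='r': occ=1, LF[10]=C('r')+1=11+1=12
L[11]='a': occ=1, LF[11]=C('a')+1=1+1=2
L[12]='r': occ=2, LF[12]=C('r')+2=11+2=13
L[13]='u': occ=0, LF[13]=C('u')+0=14+0=14
L[14]='c': occ=1, LF[14]=C('c')+1=3+1=4

Answer: 6 11 10 9 3 7 5 8 1 0 12 2 13 14 4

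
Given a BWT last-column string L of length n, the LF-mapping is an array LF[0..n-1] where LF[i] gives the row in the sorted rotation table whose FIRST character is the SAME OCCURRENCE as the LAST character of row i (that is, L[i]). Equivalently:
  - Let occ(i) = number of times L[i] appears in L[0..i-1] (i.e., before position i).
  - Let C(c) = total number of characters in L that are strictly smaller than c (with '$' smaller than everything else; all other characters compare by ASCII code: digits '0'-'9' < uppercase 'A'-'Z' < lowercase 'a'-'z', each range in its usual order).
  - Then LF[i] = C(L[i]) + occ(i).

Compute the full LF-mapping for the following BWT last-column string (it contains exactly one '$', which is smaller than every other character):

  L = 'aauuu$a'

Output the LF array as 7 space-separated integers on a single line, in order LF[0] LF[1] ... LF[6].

Char counts: '$':1, 'a':3, 'u':3
C (first-col start): C('$')=0, C('a')=1, C('u')=4
L[0]='a': occ=0, LF[0]=C('a')+0=1+0=1
L[1]='a': occ=1, LF[1]=C('a')+1=1+1=2
L[2]='u': occ=0, LF[2]=C('u')+0=4+0=4
L[3]='u': occ=1, LF[3]=C('u')+1=4+1=5
L[4]='u': occ=2, LF[4]=C('u')+2=4+2=6
L[5]='$': occ=0, LF[5]=C('$')+0=0+0=0
L[6]='a': occ=2, LF[6]=C('a')+2=1+2=3

Answer: 1 2 4 5 6 0 3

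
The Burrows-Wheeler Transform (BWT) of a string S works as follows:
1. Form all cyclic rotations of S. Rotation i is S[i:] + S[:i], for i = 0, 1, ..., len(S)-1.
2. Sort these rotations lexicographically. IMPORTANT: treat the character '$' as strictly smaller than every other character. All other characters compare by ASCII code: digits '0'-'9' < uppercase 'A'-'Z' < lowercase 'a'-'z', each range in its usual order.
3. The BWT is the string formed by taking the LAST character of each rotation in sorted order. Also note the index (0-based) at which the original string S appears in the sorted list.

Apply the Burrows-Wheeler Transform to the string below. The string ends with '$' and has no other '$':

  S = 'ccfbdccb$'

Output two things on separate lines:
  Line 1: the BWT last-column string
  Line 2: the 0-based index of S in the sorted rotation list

All 9 rotations (rotation i = S[i:]+S[:i]):
  rot[0] = ccfbdccb$
  rot[1] = cfbdccb$c
  rot[2] = fbdccb$cc
  rot[3] = bdccb$ccf
  rot[4] = dccb$ccfb
  rot[5] = ccb$ccfbd
  rot[6] = cb$ccfbdc
  rot[7] = b$ccfbdcc
  rot[8] = $ccfbdccb
Sorted (with $ < everything):
  sorted[0] = $ccfbdccb  (last char: 'b')
  sorted[1] = b$ccfbdcc  (last char: 'c')
  sorted[2] = bdccb$ccf  (last char: 'f')
  sorted[3] = cb$ccfbdc  (last char: 'c')
  sorted[4] = ccb$ccfbd  (last char: 'd')
  sorted[5] = ccfbdccb$  (last char: '$')
  sorted[6] = cfbdccb$c  (last char: 'c')
  sorted[7] = dccb$ccfb  (last char: 'b')
  sorted[8] = fbdccb$cc  (last char: 'c')
Last column: bcfcd$cbc
Original string S is at sorted index 5

Answer: bcfcd$cbc
5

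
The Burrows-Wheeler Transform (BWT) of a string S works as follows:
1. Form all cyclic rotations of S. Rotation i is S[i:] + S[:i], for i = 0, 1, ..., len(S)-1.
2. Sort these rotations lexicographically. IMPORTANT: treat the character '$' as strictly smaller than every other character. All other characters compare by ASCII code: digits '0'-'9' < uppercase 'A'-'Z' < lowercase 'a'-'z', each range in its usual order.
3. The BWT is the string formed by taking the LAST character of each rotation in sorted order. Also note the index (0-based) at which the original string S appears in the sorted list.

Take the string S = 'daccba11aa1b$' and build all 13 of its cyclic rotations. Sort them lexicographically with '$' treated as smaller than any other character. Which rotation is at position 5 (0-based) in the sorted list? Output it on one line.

All 13 rotations (rotation i = S[i:]+S[:i]):
  rot[0] = daccba11aa1b$
  rot[1] = accba11aa1b$d
  rot[2] = ccba11aa1b$da
  rot[3] = cba11aa1b$dac
  rot[4] = ba11aa1b$dacc
  rot[5] = a11aa1b$daccb
  rot[6] = 11aa1b$daccba
  rot[7] = 1aa1b$daccba1
  rot[8] = aa1b$daccba11
  rot[9] = a1b$daccba11a
  rot[10] = 1b$daccba11aa
  rot[11] = b$daccba11aa1
  rot[12] = $daccba11aa1b
Sorted (with $ < everything):
  sorted[0] = $daccba11aa1b
  sorted[1] = 11aa1b$daccba
  sorted[2] = 1aa1b$daccba1
  sorted[3] = 1b$daccba11aa
  sorted[4] = a11aa1b$daccb
  sorted[5] = a1b$daccba11a
  sorted[6] = aa1b$daccba11
  sorted[7] = accba11aa1b$d
  sorted[8] = b$daccba11aa1
  sorted[9] = ba11aa1b$dacc
  sorted[10] = cba11aa1b$dac
  sorted[11] = ccba11aa1b$da
  sorted[12] = daccba11aa1b$
sorted[5] = a1b$daccba11a

Answer: a1b$daccba11a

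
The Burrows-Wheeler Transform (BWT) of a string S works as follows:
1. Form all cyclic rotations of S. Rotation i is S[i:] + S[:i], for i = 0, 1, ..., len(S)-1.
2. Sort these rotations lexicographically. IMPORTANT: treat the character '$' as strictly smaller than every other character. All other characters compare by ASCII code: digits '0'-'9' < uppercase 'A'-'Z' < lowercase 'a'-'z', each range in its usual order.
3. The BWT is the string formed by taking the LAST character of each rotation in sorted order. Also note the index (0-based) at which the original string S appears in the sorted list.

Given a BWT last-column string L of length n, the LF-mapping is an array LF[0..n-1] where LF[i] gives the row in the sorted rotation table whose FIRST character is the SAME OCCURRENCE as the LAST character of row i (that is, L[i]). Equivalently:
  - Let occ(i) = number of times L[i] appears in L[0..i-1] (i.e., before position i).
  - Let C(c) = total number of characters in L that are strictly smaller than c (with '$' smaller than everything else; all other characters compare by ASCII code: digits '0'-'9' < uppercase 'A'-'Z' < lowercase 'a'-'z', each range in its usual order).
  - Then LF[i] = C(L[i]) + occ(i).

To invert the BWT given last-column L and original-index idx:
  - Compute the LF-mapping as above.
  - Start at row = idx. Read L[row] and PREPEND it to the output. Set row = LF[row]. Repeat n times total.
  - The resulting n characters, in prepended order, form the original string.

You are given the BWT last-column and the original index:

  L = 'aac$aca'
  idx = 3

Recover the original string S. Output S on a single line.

Answer: aaccaa$

Derivation:
LF mapping: 1 2 5 0 3 6 4
Walk LF starting at row 3, prepending L[row]:
  step 1: row=3, L[3]='$', prepend. Next row=LF[3]=0
  step 2: row=0, L[0]='a', prepend. Next row=LF[0]=1
  step 3: row=1, L[1]='a', prepend. Next row=LF[1]=2
  step 4: row=2, L[2]='c', prepend. Next row=LF[2]=5
  step 5: row=5, L[5]='c', prepend. Next row=LF[5]=6
  step 6: row=6, L[6]='a', prepend. Next row=LF[6]=4
  step 7: row=4, L[4]='a', prepend. Next row=LF[4]=3
Reversed output: aaccaa$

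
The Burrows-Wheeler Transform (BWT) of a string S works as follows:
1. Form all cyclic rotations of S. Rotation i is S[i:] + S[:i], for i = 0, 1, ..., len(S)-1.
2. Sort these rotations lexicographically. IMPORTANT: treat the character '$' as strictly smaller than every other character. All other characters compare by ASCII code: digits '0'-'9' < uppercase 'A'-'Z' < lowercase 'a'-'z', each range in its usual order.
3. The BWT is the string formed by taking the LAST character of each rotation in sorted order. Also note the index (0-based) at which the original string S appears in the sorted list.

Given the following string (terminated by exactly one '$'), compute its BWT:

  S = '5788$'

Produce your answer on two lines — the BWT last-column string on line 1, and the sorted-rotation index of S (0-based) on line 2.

All 5 rotations (rotation i = S[i:]+S[:i]):
  rot[0] = 5788$
  rot[1] = 788$5
  rot[2] = 88$57
  rot[3] = 8$578
  rot[4] = $5788
Sorted (with $ < everything):
  sorted[0] = $5788  (last char: '8')
  sorted[1] = 5788$  (last char: '$')
  sorted[2] = 788$5  (last char: '5')
  sorted[3] = 8$578  (last char: '8')
  sorted[4] = 88$57  (last char: '7')
Last column: 8$587
Original string S is at sorted index 1

Answer: 8$587
1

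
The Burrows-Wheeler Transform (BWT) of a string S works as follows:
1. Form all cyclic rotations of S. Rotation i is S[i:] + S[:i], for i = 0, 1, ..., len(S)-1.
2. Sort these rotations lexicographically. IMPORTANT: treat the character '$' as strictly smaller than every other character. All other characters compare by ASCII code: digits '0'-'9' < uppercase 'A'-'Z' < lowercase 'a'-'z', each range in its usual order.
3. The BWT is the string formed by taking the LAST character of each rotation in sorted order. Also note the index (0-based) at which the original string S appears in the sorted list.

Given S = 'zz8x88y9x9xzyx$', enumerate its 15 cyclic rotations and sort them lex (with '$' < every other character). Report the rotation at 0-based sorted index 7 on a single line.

Answer: x88y9x9xzyx$zz8

Derivation:
All 15 rotations (rotation i = S[i:]+S[:i]):
  rot[0] = zz8x88y9x9xzyx$
  rot[1] = z8x88y9x9xzyx$z
  rot[2] = 8x88y9x9xzyx$zz
  rot[3] = x88y9x9xzyx$zz8
  rot[4] = 88y9x9xzyx$zz8x
  rot[5] = 8y9x9xzyx$zz8x8
  rot[6] = y9x9xzyx$zz8x88
  rot[7] = 9x9xzyx$zz8x88y
  rot[8] = x9xzyx$zz8x88y9
  rot[9] = 9xzyx$zz8x88y9x
  rot[10] = xzyx$zz8x88y9x9
  rot[11] = zyx$zz8x88y9x9x
  rot[12] = yx$zz8x88y9x9xz
  rot[13] = x$zz8x88y9x9xzy
  rot[14] = $zz8x88y9x9xzyx
Sorted (with $ < everything):
  sorted[0] = $zz8x88y9x9xzyx
  sorted[1] = 88y9x9xzyx$zz8x
  sorted[2] = 8x88y9x9xzyx$zz
  sorted[3] = 8y9x9xzyx$zz8x8
  sorted[4] = 9x9xzyx$zz8x88y
  sorted[5] = 9xzyx$zz8x88y9x
  sorted[6] = x$zz8x88y9x9xzy
  sorted[7] = x88y9x9xzyx$zz8
  sorted[8] = x9xzyx$zz8x88y9
  sorted[9] = xzyx$zz8x88y9x9
  sorted[10] = y9x9xzyx$zz8x88
  sorted[11] = yx$zz8x88y9x9xz
  sorted[12] = z8x88y9x9xzyx$z
  sorted[13] = zyx$zz8x88y9x9x
  sorted[14] = zz8x88y9x9xzyx$
sorted[7] = x88y9x9xzyx$zz8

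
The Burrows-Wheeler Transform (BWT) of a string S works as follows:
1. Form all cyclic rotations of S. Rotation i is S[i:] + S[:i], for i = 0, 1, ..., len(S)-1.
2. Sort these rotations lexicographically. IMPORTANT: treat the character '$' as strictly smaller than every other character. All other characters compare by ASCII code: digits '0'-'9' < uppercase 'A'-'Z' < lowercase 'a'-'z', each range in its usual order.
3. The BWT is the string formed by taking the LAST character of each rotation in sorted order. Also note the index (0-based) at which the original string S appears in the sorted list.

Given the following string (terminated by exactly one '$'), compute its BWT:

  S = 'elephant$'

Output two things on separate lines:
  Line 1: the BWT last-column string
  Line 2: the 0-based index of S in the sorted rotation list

All 9 rotations (rotation i = S[i:]+S[:i]):
  rot[0] = elephant$
  rot[1] = lephant$e
  rot[2] = ephant$el
  rot[3] = phant$ele
  rot[4] = hant$elep
  rot[5] = ant$eleph
  rot[6] = nt$elepha
  rot[7] = t$elephan
  rot[8] = $elephant
Sorted (with $ < everything):
  sorted[0] = $elephant  (last char: 't')
  sorted[1] = ant$eleph  (last char: 'h')
  sorted[2] = elephant$  (last char: '$')
  sorted[3] = ephant$el  (last char: 'l')
  sorted[4] = hant$elep  (last char: 'p')
  sorted[5] = lephant$e  (last char: 'e')
  sorted[6] = nt$elepha  (last char: 'a')
  sorted[7] = phant$ele  (last char: 'e')
  sorted[8] = t$elephan  (last char: 'n')
Last column: th$lpeaen
Original string S is at sorted index 2

Answer: th$lpeaen
2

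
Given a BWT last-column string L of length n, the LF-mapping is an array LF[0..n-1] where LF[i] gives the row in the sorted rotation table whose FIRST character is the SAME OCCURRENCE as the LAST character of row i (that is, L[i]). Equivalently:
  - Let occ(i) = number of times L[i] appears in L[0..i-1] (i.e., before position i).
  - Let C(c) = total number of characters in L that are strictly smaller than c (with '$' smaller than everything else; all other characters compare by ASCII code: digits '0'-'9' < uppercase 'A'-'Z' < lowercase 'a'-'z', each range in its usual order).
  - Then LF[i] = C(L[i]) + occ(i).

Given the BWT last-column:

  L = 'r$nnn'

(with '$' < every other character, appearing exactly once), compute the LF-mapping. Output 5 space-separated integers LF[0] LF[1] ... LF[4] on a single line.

Answer: 4 0 1 2 3

Derivation:
Char counts: '$':1, 'n':3, 'r':1
C (first-col start): C('$')=0, C('n')=1, C('r')=4
L[0]='r': occ=0, LF[0]=C('r')+0=4+0=4
L[1]='$': occ=0, LF[1]=C('$')+0=0+0=0
L[2]='n': occ=0, LF[2]=C('n')+0=1+0=1
L[3]='n': occ=1, LF[3]=C('n')+1=1+1=2
L[4]='n': occ=2, LF[4]=C('n')+2=1+2=3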